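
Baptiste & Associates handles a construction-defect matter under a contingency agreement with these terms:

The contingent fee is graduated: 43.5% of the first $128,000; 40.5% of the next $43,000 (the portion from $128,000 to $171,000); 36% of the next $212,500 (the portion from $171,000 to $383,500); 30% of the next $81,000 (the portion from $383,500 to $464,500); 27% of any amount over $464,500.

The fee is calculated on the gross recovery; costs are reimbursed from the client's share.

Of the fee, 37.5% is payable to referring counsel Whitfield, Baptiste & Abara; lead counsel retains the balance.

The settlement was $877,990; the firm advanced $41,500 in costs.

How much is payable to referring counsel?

$107,076.49

Fee base is the gross recovery, $877,990; costs are reimbursed separately.
First $128,000 at 43.5% = $55,680.00
Next $43,000 at 40.5% = $17,415.00
Next $212,500 at 36% = $76,500.00
Next $81,000 at 30% = $24,300.00
Remaining $413,490 at 27% = $111,642.30
Fee: $55,680.00 + $17,415.00 + $76,500.00 + $24,300.00 + $111,642.30 = $285,537.30
Referral share: 37.5% of $285,537.30 = $107,076.49; lead counsel retains $285,537.30 − $107,076.49 = $178,460.81.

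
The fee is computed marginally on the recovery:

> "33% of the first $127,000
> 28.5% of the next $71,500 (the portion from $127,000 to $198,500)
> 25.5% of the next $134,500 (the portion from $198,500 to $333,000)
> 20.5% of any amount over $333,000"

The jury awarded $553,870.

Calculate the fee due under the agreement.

First $127,000 at 33% = $41,910.00
Next $71,500 at 28.5% = $20,377.50
Next $134,500 at 25.5% = $34,297.50
Remaining $220,870 at 20.5% = $45,278.35
Fee: $41,910.00 + $20,377.50 + $34,297.50 + $45,278.35 = $141,863.35

$141,863.35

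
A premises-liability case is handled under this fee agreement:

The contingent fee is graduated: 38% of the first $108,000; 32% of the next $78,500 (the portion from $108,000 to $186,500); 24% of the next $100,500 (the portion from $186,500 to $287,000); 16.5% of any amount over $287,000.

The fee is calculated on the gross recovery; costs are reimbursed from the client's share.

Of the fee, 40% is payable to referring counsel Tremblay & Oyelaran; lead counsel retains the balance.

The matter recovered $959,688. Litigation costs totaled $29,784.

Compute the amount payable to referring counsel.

$80,509.41

Fee base is the gross recovery, $959,688; costs are reimbursed separately.
First $108,000 at 38% = $41,040.00
Next $78,500 at 32% = $25,120.00
Next $100,500 at 24% = $24,120.00
Remaining $672,688 at 16.5% = $110,993.52
Fee: $41,040.00 + $25,120.00 + $24,120.00 + $110,993.52 = $201,273.52
Referral share: 40% of $201,273.52 = $80,509.41; lead counsel retains $201,273.52 − $80,509.41 = $120,764.11.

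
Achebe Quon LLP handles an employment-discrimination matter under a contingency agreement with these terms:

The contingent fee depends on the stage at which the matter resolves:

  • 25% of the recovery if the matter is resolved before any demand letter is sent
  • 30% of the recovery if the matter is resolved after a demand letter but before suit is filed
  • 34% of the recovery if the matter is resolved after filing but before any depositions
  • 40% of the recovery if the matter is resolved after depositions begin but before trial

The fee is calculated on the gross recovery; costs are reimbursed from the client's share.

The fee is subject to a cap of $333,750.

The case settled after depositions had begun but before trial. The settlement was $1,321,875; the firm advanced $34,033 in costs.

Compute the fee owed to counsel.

$333,750.00

Fee base is the gross recovery, $1,321,875; costs are reimbursed separately.
The matter settled after depositions had begun but before trial, so the 40% rate applies.
$1,321,875 × 40% = $528,750.00
$528,750.00 exceeds the $333,750 cap, so the fee is capped at $333,750.00.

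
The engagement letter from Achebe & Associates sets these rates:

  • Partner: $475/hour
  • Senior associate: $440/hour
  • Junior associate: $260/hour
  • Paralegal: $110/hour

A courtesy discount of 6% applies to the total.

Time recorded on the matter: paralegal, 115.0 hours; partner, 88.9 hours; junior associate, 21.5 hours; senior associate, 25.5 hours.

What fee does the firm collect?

Partner: 88.9 × $475 = $42,227.50
Senior associate: 25.5 × $440 = $11,220.00
Junior associate: 21.5 × $260 = $5,590.00
Paralegal: 115.0 × $110 = $12,650.00
Subtotal: $71,687.50
Less 6% discount: −$4,301.25
Total: $71,687.50 − $4,301.25 = $67,386.25

$67,386.25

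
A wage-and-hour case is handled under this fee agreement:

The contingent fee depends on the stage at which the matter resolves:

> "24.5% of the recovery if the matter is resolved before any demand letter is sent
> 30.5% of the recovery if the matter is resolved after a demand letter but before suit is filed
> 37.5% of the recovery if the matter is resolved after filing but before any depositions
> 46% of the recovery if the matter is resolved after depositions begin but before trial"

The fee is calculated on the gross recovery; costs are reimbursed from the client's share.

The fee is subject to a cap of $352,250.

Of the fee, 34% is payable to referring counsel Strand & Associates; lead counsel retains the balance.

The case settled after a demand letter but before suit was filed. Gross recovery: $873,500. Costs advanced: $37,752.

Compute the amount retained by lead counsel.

Fee base is the gross recovery, $873,500; costs are reimbursed separately.
The matter settled after a demand letter but before suit was filed, so the 30.5% rate applies.
$873,500 × 30.5% = $266,417.50
$266,417.50 is under the $352,250 cap.
Referral share: 34% of $266,417.50 = $90,581.95; lead counsel retains $266,417.50 − $90,581.95 = $175,835.55.

$175,835.55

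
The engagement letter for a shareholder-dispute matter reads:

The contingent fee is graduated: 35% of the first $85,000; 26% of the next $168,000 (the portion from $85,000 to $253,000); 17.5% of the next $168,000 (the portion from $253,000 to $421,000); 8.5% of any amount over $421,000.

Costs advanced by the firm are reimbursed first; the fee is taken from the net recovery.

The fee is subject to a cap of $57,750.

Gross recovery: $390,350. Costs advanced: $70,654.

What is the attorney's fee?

Fee base (net of costs): $390,350 − $70,654 = $319,696
First $85,000 at 35% = $29,750.00
Next $168,000 at 26% = $43,680.00
Remaining $66,696 at 17.5% = $11,671.80
Fee: $29,750.00 + $43,680.00 + $11,671.80 = $85,101.80
$85,101.80 exceeds the $57,750 cap, so the fee is capped at $57,750.00.

$57,750.00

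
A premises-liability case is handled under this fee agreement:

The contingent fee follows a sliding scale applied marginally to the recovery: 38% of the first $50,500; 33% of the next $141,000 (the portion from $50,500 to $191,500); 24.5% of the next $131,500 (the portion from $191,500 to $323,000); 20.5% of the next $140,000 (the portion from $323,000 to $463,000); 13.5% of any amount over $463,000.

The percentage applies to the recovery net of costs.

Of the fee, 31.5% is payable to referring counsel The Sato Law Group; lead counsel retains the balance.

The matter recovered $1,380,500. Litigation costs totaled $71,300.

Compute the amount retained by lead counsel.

$164,999.03

Fee base (net of costs): $1,380,500 − $71,300 = $1,309,200
First $50,500 at 38% = $19,190.00
Next $141,000 at 33% = $46,530.00
Next $131,500 at 24.5% = $32,217.50
Next $140,000 at 20.5% = $28,700.00
Remaining $846,200 at 13.5% = $114,237.00
Fee: $19,190.00 + $46,530.00 + $32,217.50 + $28,700.00 + $114,237.00 = $240,874.50
Referral share: 31.5% of $240,874.50 = $75,875.47; lead counsel retains $240,874.50 − $75,875.47 = $164,999.03.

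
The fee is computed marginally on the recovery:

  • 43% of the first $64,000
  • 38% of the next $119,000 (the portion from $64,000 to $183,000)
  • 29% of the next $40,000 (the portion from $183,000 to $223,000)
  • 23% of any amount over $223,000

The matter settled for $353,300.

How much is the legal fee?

$114,309.00

First $64,000 at 43% = $27,520.00
Next $119,000 at 38% = $45,220.00
Next $40,000 at 29% = $11,600.00
Remaining $130,300 at 23% = $29,969.00
Fee: $27,520.00 + $45,220.00 + $11,600.00 + $29,969.00 = $114,309.00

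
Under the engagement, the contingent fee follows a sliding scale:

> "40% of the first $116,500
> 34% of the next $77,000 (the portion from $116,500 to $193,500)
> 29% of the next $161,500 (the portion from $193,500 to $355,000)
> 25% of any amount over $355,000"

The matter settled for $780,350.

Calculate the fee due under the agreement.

First $116,500 at 40% = $46,600.00
Next $77,000 at 34% = $26,180.00
Next $161,500 at 29% = $46,835.00
Remaining $425,350 at 25% = $106,337.50
Fee: $46,600.00 + $26,180.00 + $46,835.00 + $106,337.50 = $225,952.50

$225,952.50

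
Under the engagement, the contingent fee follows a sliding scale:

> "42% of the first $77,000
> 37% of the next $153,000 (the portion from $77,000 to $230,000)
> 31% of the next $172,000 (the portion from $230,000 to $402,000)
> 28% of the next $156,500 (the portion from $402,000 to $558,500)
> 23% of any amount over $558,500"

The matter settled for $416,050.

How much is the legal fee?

$146,204.00

First $77,000 at 42% = $32,340.00
Next $153,000 at 37% = $56,610.00
Next $172,000 at 31% = $53,320.00
Remaining $14,050 at 28% = $3,934.00
Fee: $32,340.00 + $56,610.00 + $53,320.00 + $3,934.00 = $146,204.00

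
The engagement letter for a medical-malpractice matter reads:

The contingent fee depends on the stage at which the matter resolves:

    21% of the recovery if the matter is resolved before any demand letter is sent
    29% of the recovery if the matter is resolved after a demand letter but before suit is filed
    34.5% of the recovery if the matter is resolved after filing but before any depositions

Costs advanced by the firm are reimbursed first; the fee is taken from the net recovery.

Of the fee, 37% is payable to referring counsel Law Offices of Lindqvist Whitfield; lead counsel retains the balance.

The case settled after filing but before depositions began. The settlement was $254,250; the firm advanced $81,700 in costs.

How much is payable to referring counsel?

Fee base (net of costs): $254,250 − $81,700 = $172,550
The matter settled after filing but before depositions began, so the 34.5% rate applies.
$172,550 × 34.5% = $59,529.75
Referral share: 37% of $59,529.75 = $22,026.01; lead counsel retains $59,529.75 − $22,026.01 = $37,503.74.

$22,026.01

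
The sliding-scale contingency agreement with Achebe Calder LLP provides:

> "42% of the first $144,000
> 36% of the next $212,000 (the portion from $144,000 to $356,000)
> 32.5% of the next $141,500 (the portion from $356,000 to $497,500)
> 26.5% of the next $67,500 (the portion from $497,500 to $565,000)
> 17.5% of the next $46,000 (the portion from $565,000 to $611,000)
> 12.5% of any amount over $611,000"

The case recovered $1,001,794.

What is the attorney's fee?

$257,574.25

First $144,000 at 42% = $60,480.00
Next $212,000 at 36% = $76,320.00
Next $141,500 at 32.5% = $45,987.50
Next $67,500 at 26.5% = $17,887.50
Next $46,000 at 17.5% = $8,050.00
Remaining $390,794 at 12.5% = $48,849.25
Fee: $60,480.00 + $76,320.00 + $45,987.50 + $17,887.50 + $8,050.00 + $48,849.25 = $257,574.25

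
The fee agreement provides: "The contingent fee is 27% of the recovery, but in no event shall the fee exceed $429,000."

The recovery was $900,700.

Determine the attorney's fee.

27% of $900,700 = $243,189.00
That is under the $429,000 cap.

$243,189.00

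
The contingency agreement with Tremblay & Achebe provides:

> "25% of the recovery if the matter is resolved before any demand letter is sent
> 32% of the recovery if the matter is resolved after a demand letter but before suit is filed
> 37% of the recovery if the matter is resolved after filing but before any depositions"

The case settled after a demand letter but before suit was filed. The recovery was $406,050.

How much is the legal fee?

The matter settled after a demand letter but before suit was filed, so the 32% rate applies.
$406,050 × 32% = $129,936.00

$129,936.00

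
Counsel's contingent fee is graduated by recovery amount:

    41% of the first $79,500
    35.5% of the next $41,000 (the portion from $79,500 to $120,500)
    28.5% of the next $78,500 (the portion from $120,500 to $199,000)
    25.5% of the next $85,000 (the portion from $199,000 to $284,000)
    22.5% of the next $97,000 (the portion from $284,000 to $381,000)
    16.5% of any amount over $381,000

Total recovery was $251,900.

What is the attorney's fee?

First $79,500 at 41% = $32,595.00
Next $41,000 at 35.5% = $14,555.00
Next $78,500 at 28.5% = $22,372.50
Remaining $52,900 at 25.5% = $13,489.50
Fee: $32,595.00 + $14,555.00 + $22,372.50 + $13,489.50 = $83,012.00

$83,012.00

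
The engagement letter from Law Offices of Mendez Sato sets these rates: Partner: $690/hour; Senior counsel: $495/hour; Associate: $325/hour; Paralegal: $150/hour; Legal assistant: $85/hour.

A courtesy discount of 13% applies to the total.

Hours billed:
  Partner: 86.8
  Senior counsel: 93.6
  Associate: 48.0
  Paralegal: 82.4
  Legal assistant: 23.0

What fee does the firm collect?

Partner: 86.8 × $690 = $59,892.00
Senior counsel: 93.6 × $495 = $46,332.00
Associate: 48.0 × $325 = $15,600.00
Paralegal: 82.4 × $150 = $12,360.00
Legal assistant: 23.0 × $85 = $1,955.00
Subtotal: $136,139.00
Less 13% discount: −$17,698.07
Total: $136,139.00 − $17,698.07 = $118,440.93

$118,440.93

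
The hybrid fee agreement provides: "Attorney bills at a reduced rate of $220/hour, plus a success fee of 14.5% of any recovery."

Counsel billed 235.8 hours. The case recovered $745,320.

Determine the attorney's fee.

$159,947.40

Hourly: 235.8 × $220 = $51,876.00
Success fee: 14.5% of $745,320 = $108,071.40
Total: $51,876.00 + $108,071.40 = $159,947.40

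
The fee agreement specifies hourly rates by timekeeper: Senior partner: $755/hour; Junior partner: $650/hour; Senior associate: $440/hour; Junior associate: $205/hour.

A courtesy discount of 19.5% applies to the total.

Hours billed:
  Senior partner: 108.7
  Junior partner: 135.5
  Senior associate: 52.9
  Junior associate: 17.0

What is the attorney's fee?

Senior partner: 108.7 × $755 = $82,068.50
Junior partner: 135.5 × $650 = $88,075.00
Senior associate: 52.9 × $440 = $23,276.00
Junior associate: 17.0 × $205 = $3,485.00
Subtotal: $196,904.50
Less 19.5% discount: −$38,396.38
Total: $196,904.50 − $38,396.38 = $158,508.12

$158,508.12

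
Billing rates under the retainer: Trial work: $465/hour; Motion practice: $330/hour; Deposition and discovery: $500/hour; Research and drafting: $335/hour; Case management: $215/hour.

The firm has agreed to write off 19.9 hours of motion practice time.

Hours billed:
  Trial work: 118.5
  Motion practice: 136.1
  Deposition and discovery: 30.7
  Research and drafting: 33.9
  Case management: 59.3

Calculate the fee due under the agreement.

$132,904.50

Trial work: 118.5 × $465 = $55,102.50
Motion practice: 136.1 × $330 = $44,913.00
Deposition and discovery: 30.7 × $500 = $15,350.00
Research and drafting: 33.9 × $335 = $11,356.50
Case management: 59.3 × $215 = $12,749.50
Subtotal: $139,471.50
Write-off: 19.9 × $330 = $6,567.00
Total: $139,471.50 − $6,567.00 = $132,904.50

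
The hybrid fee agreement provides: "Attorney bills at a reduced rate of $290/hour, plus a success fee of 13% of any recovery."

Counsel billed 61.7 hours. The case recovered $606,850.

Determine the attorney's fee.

Hourly: 61.7 × $290 = $17,893.00
Success fee: 13% of $606,850 = $78,890.50
Total: $17,893.00 + $78,890.50 = $96,783.50

$96,783.50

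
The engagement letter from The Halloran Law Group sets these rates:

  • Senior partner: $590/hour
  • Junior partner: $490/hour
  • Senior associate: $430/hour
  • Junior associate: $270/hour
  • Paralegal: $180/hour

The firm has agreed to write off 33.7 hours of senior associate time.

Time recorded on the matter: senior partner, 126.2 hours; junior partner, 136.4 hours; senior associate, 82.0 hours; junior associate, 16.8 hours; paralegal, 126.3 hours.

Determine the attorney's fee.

Senior partner: 126.2 × $590 = $74,458.00
Junior partner: 136.4 × $490 = $66,836.00
Senior associate: 82.0 × $430 = $35,260.00
Junior associate: 16.8 × $270 = $4,536.00
Paralegal: 126.3 × $180 = $22,734.00
Subtotal: $203,824.00
Write-off: 33.7 × $430 = $14,491.00
Total: $203,824.00 − $14,491.00 = $189,333.00

$189,333.00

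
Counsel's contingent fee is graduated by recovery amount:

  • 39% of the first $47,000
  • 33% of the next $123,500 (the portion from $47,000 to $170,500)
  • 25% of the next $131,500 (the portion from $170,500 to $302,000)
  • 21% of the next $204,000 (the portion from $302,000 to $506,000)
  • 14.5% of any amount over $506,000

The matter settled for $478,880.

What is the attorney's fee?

First $47,000 at 39% = $18,330.00
Next $123,500 at 33% = $40,755.00
Next $131,500 at 25% = $32,875.00
Remaining $176,880 at 21% = $37,144.80
Fee: $18,330.00 + $40,755.00 + $32,875.00 + $37,144.80 = $129,104.80

$129,104.80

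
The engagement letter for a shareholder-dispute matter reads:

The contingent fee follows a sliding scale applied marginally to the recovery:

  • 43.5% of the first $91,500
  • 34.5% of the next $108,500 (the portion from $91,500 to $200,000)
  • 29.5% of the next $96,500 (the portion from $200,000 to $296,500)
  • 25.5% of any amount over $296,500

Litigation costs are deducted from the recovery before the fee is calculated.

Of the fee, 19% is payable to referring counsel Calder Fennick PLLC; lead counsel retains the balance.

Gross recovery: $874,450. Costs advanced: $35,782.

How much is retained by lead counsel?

$197,603.83

Fee base (net of costs): $874,450 − $35,782 = $838,668
First $91,500 at 43.5% = $39,802.50
Next $108,500 at 34.5% = $37,432.50
Next $96,500 at 29.5% = $28,467.50
Remaining $542,168 at 25.5% = $138,252.84
Fee: $39,802.50 + $37,432.50 + $28,467.50 + $138,252.84 = $243,955.34
Referral share: 19% of $243,955.34 = $46,351.51; lead counsel retains $243,955.34 − $46,351.51 = $197,603.83.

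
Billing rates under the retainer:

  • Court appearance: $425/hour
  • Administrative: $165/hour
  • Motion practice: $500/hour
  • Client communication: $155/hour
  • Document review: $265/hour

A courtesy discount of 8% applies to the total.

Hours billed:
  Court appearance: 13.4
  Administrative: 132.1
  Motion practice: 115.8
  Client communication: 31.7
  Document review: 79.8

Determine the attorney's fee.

$102,535.84

Court appearance: 13.4 × $425 = $5,695.00
Administrative: 132.1 × $165 = $21,796.50
Motion practice: 115.8 × $500 = $57,900.00
Client communication: 31.7 × $155 = $4,913.50
Document review: 79.8 × $265 = $21,147.00
Subtotal: $111,452.00
Less 8% discount: −$8,916.16
Total: $111,452.00 − $8,916.16 = $102,535.84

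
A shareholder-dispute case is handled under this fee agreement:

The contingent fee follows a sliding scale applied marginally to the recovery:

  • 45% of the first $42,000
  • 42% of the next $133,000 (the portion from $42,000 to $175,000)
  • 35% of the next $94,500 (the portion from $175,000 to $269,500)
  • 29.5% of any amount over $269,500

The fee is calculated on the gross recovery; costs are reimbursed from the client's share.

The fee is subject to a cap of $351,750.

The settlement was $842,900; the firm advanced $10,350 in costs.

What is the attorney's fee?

$276,988.00

Fee base is the gross recovery, $842,900; costs are reimbursed separately.
First $42,000 at 45% = $18,900.00
Next $133,000 at 42% = $55,860.00
Next $94,500 at 35% = $33,075.00
Remaining $573,400 at 29.5% = $169,153.00
Fee: $18,900.00 + $55,860.00 + $33,075.00 + $169,153.00 = $276,988.00
$276,988.00 is under the $351,750 cap.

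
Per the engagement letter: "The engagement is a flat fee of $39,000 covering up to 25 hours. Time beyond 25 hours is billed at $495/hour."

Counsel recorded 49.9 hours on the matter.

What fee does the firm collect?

$51,325.50

Flat fee: $39,000.00
Excess hours: 49.9 − 25 = 24.9
Overrun: 24.9 × $495 = $12,325.50
Total: $39,000.00 + $12,325.50 = $51,325.50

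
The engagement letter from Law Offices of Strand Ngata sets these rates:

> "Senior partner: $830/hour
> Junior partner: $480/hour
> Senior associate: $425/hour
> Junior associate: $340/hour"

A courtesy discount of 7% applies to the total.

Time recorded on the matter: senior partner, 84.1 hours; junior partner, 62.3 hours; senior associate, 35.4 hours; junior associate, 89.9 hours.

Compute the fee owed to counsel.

Senior partner: 84.1 × $830 = $69,803.00
Junior partner: 62.3 × $480 = $29,904.00
Senior associate: 35.4 × $425 = $15,045.00
Junior associate: 89.9 × $340 = $30,566.00
Subtotal: $145,318.00
Less 7% discount: −$10,172.26
Total: $145,318.00 − $10,172.26 = $135,145.74

$135,145.74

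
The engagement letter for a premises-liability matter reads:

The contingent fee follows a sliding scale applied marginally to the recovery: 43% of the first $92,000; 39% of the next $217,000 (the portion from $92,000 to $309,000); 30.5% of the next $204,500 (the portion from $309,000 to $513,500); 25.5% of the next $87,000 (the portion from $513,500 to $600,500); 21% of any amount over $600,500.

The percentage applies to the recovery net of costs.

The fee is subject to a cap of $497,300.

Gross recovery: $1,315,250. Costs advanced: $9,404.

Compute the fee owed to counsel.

Fee base (net of costs): $1,315,250 − $9,404 = $1,305,846
First $92,000 at 43% = $39,560.00
Next $217,000 at 39% = $84,630.00
Next $204,500 at 30.5% = $62,372.50
Next $87,000 at 25.5% = $22,185.00
Remaining $705,346 at 21% = $148,122.66
Fee: $39,560.00 + $84,630.00 + $62,372.50 + $22,185.00 + $148,122.66 = $356,870.16
$356,870.16 is under the $497,300 cap.

$356,870.16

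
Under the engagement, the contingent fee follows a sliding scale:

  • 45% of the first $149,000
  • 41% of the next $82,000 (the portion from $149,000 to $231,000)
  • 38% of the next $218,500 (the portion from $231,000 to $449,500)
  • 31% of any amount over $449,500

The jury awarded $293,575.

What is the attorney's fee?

$124,448.50

First $149,000 at 45% = $67,050.00
Next $82,000 at 41% = $33,620.00
Remaining $62,575 at 38% = $23,778.50
Fee: $67,050.00 + $33,620.00 + $23,778.50 = $124,448.50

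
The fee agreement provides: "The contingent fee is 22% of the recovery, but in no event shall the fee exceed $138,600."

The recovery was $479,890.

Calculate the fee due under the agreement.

$105,575.80

22% of $479,890 = $105,575.80
That is under the $138,600 cap.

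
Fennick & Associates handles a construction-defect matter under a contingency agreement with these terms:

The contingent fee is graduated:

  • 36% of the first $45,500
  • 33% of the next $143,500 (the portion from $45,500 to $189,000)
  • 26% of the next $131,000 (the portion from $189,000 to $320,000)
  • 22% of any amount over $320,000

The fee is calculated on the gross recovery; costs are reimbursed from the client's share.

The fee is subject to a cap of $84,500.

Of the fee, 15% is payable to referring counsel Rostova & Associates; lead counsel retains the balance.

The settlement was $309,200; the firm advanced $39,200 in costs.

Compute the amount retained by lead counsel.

$71,825.00

Fee base is the gross recovery, $309,200; costs are reimbursed separately.
First $45,500 at 36% = $16,380.00
Next $143,500 at 33% = $47,355.00
Remaining $120,200 at 26% = $31,252.00
Fee: $16,380.00 + $47,355.00 + $31,252.00 = $94,987.00
$94,987.00 exceeds the $84,500 cap, so the fee is capped at $84,500.00.
Referral share: 15% of $84,500.00 = $12,675.00; lead counsel retains $84,500.00 − $12,675.00 = $71,825.00.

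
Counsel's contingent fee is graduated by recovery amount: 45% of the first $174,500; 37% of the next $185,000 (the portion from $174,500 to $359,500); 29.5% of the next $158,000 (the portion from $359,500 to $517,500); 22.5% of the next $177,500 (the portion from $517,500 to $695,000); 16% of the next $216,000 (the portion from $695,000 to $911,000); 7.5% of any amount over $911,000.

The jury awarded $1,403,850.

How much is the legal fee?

$305,046.25

First $174,500 at 45% = $78,525.00
Next $185,000 at 37% = $68,450.00
Next $158,000 at 29.5% = $46,610.00
Next $177,500 at 22.5% = $39,937.50
Next $216,000 at 16% = $34,560.00
Remaining $492,850 at 7.5% = $36,963.75
Fee: $78,525.00 + $68,450.00 + $46,610.00 + $39,937.50 + $34,560.00 + $36,963.75 = $305,046.25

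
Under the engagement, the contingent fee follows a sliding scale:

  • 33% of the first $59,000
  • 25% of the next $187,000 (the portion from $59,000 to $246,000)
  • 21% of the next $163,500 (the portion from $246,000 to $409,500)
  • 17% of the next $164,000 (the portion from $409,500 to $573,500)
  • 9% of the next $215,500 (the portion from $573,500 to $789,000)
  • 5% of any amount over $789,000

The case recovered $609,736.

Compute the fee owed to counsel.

$131,696.24

First $59,000 at 33% = $19,470.00
Next $187,000 at 25% = $46,750.00
Next $163,500 at 21% = $34,335.00
Next $164,000 at 17% = $27,880.00
Remaining $36,236 at 9% = $3,261.24
Fee: $19,470.00 + $46,750.00 + $34,335.00 + $27,880.00 + $3,261.24 = $131,696.24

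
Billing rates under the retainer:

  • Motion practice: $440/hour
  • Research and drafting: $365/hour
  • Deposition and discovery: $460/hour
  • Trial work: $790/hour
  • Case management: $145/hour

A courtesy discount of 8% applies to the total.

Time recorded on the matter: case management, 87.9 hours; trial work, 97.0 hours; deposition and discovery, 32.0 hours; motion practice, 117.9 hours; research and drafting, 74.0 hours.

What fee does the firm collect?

$168,342.98

Motion practice: 117.9 × $440 = $51,876.00
Research and drafting: 74.0 × $365 = $27,010.00
Deposition and discovery: 32.0 × $460 = $14,720.00
Trial work: 97.0 × $790 = $76,630.00
Case management: 87.9 × $145 = $12,745.50
Subtotal: $182,981.50
Less 8% discount: −$14,638.52
Total: $182,981.50 − $14,638.52 = $168,342.98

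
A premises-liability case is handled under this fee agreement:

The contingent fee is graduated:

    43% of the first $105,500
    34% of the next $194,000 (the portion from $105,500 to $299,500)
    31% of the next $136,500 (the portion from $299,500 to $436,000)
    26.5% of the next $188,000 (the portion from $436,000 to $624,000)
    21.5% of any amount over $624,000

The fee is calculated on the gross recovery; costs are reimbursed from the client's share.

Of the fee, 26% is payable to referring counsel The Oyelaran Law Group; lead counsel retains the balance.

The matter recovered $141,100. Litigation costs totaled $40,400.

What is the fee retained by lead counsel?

$42,527.06

Fee base is the gross recovery, $141,100; costs are reimbursed separately.
First $105,500 at 43% = $45,365.00
Remaining $35,600 at 34% = $12,104.00
Fee: $45,365.00 + $12,104.00 = $57,469.00
Referral share: 26% of $57,469.00 = $14,941.94; lead counsel retains $57,469.00 − $14,941.94 = $42,527.06.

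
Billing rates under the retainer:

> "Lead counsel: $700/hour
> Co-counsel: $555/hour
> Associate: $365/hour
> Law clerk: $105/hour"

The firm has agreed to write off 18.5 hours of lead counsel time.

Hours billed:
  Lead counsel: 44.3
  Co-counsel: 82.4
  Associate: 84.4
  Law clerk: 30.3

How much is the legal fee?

Lead counsel: 44.3 × $700 = $31,010.00
Co-counsel: 82.4 × $555 = $45,732.00
Associate: 84.4 × $365 = $30,806.00
Law clerk: 30.3 × $105 = $3,181.50
Subtotal: $110,729.50
Write-off: 18.5 × $700 = $12,950.00
Total: $110,729.50 − $12,950.00 = $97,779.50

$97,779.50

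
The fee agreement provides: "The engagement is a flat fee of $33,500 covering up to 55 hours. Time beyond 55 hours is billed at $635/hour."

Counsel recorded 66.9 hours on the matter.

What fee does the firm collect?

$41,056.50

Flat fee: $33,500.00
Excess hours: 66.9 − 55 = 11.9
Overrun: 11.9 × $635 = $7,556.50
Total: $33,500.00 + $7,556.50 = $41,056.50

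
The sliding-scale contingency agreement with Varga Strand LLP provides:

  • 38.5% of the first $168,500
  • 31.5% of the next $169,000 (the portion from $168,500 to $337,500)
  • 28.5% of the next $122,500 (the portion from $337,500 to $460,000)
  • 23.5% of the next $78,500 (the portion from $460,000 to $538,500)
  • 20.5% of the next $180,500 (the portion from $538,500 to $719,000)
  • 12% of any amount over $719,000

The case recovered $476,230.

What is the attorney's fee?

First $168,500 at 38.5% = $64,872.50
Next $169,000 at 31.5% = $53,235.00
Next $122,500 at 28.5% = $34,912.50
Remaining $16,230 at 23.5% = $3,814.05
Fee: $64,872.50 + $53,235.00 + $34,912.50 + $3,814.05 = $156,834.05

$156,834.05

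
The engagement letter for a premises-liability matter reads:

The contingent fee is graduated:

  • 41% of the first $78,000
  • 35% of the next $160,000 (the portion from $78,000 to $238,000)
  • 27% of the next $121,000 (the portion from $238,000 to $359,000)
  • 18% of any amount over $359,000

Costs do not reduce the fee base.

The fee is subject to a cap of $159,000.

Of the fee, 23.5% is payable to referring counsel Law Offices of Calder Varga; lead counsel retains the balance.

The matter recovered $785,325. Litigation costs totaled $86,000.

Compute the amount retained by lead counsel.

Fee base is the gross recovery, $785,325; costs are reimbursed separately.
First $78,000 at 41% = $31,980.00
Next $160,000 at 35% = $56,000.00
Next $121,000 at 27% = $32,670.00
Remaining $426,325 at 18% = $76,738.50
Fee: $31,980.00 + $56,000.00 + $32,670.00 + $76,738.50 = $197,388.50
$197,388.50 exceeds the $159,000 cap, so the fee is capped at $159,000.00.
Referral share: 23.5% of $159,000.00 = $37,365.00; lead counsel retains $159,000.00 − $37,365.00 = $121,635.00.

$121,635.00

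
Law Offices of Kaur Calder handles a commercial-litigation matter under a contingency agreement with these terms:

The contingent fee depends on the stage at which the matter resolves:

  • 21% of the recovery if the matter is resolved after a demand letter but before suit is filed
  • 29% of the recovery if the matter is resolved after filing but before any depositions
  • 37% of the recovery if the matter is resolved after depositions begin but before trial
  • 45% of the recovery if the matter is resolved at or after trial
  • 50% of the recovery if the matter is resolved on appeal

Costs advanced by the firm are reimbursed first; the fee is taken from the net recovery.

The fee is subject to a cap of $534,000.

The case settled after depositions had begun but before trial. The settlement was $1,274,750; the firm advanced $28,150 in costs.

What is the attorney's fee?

$461,242.00

Fee base (net of costs): $1,274,750 − $28,150 = $1,246,600
The matter settled after depositions had begun but before trial, so the 37% rate applies.
$1,246,600 × 37% = $461,242.00
$461,242.00 is under the $534,000 cap.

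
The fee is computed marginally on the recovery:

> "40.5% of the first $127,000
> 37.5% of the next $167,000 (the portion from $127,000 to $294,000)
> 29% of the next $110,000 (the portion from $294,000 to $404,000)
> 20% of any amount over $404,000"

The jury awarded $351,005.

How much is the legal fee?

First $127,000 at 40.5% = $51,435.00
Next $167,000 at 37.5% = $62,625.00
Remaining $57,005 at 29% = $16,531.45
Fee: $51,435.00 + $62,625.00 + $16,531.45 = $130,591.45

$130,591.45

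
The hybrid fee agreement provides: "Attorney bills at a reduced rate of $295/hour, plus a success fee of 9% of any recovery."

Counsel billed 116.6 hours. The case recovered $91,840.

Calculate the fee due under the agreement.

Hourly: 116.6 × $295 = $34,397.00
Success fee: 9% of $91,840 = $8,265.60
Total: $34,397.00 + $8,265.60 = $42,662.60

$42,662.60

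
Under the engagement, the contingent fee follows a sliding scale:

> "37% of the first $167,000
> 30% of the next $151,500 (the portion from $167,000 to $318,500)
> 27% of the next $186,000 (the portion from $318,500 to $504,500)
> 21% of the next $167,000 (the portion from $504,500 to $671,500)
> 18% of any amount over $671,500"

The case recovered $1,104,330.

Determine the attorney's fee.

$270,439.40

First $167,000 at 37% = $61,790.00
Next $151,500 at 30% = $45,450.00
Next $186,000 at 27% = $50,220.00
Next $167,000 at 21% = $35,070.00
Remaining $432,830 at 18% = $77,909.40
Fee: $61,790.00 + $45,450.00 + $50,220.00 + $35,070.00 + $77,909.40 = $270,439.40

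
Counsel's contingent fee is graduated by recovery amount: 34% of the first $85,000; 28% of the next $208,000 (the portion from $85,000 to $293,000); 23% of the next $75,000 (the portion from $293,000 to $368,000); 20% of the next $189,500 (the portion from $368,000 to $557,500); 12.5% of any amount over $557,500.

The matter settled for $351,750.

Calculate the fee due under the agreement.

$100,652.50

First $85,000 at 34% = $28,900.00
Next $208,000 at 28% = $58,240.00
Remaining $58,750 at 23% = $13,512.50
Fee: $28,900.00 + $58,240.00 + $13,512.50 = $100,652.50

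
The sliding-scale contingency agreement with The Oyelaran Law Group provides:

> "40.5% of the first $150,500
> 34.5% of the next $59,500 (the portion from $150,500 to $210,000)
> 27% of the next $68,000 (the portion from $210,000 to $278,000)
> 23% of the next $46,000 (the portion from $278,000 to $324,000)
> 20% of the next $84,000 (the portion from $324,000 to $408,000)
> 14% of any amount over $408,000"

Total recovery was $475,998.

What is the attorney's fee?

First $150,500 at 40.5% = $60,952.50
Next $59,500 at 34.5% = $20,527.50
Next $68,000 at 27% = $18,360.00
Next $46,000 at 23% = $10,580.00
Next $84,000 at 20% = $16,800.00
Remaining $67,998 at 14% = $9,519.72
Fee: $60,952.50 + $20,527.50 + $18,360.00 + $10,580.00 + $16,800.00 + $9,519.72 = $136,739.72

$136,739.72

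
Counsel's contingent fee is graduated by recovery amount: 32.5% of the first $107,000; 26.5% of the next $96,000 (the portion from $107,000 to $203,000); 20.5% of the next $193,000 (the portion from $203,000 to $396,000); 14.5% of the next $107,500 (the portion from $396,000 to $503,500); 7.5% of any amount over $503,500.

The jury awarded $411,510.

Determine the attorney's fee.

First $107,000 at 32.5% = $34,775.00
Next $96,000 at 26.5% = $25,440.00
Next $193,000 at 20.5% = $39,565.00
Remaining $15,510 at 14.5% = $2,248.95
Fee: $34,775.00 + $25,440.00 + $39,565.00 + $2,248.95 = $102,028.95

$102,028.95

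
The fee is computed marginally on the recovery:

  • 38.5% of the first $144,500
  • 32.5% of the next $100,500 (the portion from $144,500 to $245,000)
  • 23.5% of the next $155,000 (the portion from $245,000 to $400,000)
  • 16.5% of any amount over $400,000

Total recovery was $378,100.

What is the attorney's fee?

First $144,500 at 38.5% = $55,632.50
Next $100,500 at 32.5% = $32,662.50
Remaining $133,100 at 23.5% = $31,278.50
Fee: $55,632.50 + $32,662.50 + $31,278.50 = $119,573.50

$119,573.50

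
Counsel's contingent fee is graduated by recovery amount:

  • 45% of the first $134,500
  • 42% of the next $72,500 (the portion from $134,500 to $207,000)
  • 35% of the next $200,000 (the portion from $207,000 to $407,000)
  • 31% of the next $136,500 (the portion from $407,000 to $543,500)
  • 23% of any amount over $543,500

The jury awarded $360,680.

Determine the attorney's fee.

First $134,500 at 45% = $60,525.00
Next $72,500 at 42% = $30,450.00
Remaining $153,680 at 35% = $53,788.00
Fee: $60,525.00 + $30,450.00 + $53,788.00 = $144,763.00

$144,763.00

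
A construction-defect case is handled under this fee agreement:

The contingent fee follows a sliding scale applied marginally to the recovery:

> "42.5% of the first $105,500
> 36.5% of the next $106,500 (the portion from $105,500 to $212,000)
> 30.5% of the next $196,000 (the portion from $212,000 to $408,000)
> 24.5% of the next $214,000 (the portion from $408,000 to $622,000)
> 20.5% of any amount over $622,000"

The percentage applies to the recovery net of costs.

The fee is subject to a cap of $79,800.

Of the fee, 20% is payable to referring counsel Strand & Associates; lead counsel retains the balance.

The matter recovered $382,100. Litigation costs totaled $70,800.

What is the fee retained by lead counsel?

Fee base (net of costs): $382,100 − $70,800 = $311,300
First $105,500 at 42.5% = $44,837.50
Next $106,500 at 36.5% = $38,872.50
Remaining $99,300 at 30.5% = $30,286.50
Fee: $44,837.50 + $38,872.50 + $30,286.50 = $113,996.50
$113,996.50 exceeds the $79,800 cap, so the fee is capped at $79,800.00.
Referral share: 20% of $79,800.00 = $15,960.00; lead counsel retains $79,800.00 − $15,960.00 = $63,840.00.

$63,840.00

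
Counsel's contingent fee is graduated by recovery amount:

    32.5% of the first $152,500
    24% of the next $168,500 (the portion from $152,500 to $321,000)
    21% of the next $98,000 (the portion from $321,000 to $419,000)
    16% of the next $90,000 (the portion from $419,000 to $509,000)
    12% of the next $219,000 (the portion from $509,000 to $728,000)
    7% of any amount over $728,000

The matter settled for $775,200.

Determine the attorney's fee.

First $152,500 at 32.5% = $49,562.50
Next $168,500 at 24% = $40,440.00
Next $98,000 at 21% = $20,580.00
Next $90,000 at 16% = $14,400.00
Next $219,000 at 12% = $26,280.00
Remaining $47,200 at 7% = $3,304.00
Fee: $49,562.50 + $40,440.00 + $20,580.00 + $14,400.00 + $26,280.00 + $3,304.00 = $154,566.50

$154,566.50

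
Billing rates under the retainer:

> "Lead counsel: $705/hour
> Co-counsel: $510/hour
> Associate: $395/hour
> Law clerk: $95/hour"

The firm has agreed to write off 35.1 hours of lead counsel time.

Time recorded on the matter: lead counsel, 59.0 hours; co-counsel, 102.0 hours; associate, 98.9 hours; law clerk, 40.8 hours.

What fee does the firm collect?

Lead counsel: 59.0 × $705 = $41,595.00
Co-counsel: 102.0 × $510 = $52,020.00
Associate: 98.9 × $395 = $39,065.50
Law clerk: 40.8 × $95 = $3,876.00
Subtotal: $136,556.50
Write-off: 35.1 × $705 = $24,745.50
Total: $136,556.50 − $24,745.50 = $111,811.00

$111,811.00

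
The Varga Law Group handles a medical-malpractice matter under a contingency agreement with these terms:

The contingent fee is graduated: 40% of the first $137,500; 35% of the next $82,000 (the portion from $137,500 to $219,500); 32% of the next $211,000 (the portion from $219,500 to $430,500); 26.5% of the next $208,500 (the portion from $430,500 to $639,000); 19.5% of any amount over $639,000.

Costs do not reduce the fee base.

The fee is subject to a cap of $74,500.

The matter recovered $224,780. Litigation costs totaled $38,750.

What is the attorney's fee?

Fee base is the gross recovery, $224,780; costs are reimbursed separately.
First $137,500 at 40% = $55,000.00
Next $82,000 at 35% = $28,700.00
Remaining $5,280 at 32% = $1,689.60
Fee: $55,000.00 + $28,700.00 + $1,689.60 = $85,389.60
$85,389.60 exceeds the $74,500 cap, so the fee is capped at $74,500.00.

$74,500.00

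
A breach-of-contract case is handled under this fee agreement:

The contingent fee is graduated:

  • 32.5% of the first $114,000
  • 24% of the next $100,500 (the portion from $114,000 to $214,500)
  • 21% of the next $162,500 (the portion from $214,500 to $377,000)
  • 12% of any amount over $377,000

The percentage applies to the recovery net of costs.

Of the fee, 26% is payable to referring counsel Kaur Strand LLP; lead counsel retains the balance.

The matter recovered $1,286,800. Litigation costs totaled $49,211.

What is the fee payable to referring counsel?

$51,627.08

Fee base (net of costs): $1,286,800 − $49,211 = $1,237,589
First $114,000 at 32.5% = $37,050.00
Next $100,500 at 24% = $24,120.00
Next $162,500 at 21% = $34,125.00
Remaining $860,589 at 12% = $103,270.68
Fee: $37,050.00 + $24,120.00 + $34,125.00 + $103,270.68 = $198,565.68
Referral share: 26% of $198,565.68 = $51,627.08; lead counsel retains $198,565.68 − $51,627.08 = $146,938.60.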